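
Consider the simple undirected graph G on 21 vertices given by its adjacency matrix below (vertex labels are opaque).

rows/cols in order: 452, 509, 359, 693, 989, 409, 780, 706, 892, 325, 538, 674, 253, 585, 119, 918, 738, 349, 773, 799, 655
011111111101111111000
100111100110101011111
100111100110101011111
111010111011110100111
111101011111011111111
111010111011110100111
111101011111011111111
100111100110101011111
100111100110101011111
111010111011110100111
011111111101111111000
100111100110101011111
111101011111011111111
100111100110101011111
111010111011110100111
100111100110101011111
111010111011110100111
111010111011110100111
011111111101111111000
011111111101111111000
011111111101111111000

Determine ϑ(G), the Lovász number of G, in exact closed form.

deg(585) = 14; N(585) = {452, 693, 989, 409, 780, 325, 538, 253, 119, 738, 349, 773, 799, 655}.
Vertex 674 has 14 neighbors: 452, 693, 989, 409, 780, 325, 538, 253, 119, 738, 349, 773, 799, 655.
deg(892) = 14; N(892) = {452, 693, 989, 409, 780, 325, 538, 253, 119, 738, 349, 773, 799, 655}.
N(655) = {509, 359, 693, 989, 409, 780, 706, 892, 325, 674, 253, 585, 119, 918, 738, 349}, |N(655)| = 16.
Complete multipartite on [7, 6, 5, 3]: sandwich collapses at ϑ=7.
ϑ(G) ≈ 7.000000000.
Lovász sandwich 7 ≤ 7 ≤ 7: collapsed.

7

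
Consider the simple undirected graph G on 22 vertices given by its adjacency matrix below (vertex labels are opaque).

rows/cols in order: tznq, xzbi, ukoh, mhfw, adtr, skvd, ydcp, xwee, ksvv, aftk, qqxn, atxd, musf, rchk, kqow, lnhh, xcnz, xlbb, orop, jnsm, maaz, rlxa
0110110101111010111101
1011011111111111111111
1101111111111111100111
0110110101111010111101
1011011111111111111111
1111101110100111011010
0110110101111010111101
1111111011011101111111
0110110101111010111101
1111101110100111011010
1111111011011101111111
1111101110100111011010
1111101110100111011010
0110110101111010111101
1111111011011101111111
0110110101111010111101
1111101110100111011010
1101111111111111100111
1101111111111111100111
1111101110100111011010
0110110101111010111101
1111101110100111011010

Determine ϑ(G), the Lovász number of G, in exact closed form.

deg(skvd) = 15; N(skvd) = {tznq, xzbi, ukoh, mhfw, adtr, ydcp, xwee, ksvv, qqxn, rchk, kqow, lnhh, xlbb, orop, maaz}.
Vertex rlxa has 15 neighbors: tznq, xzbi, ukoh, mhfw, adtr, ydcp, xwee, ksvv, qqxn, rchk, kqow, lnhh, xlbb, orop, maaz.
deg(musf) = 15; N(musf) = {tznq, xzbi, ukoh, mhfw, adtr, ydcp, xwee, ksvv, qqxn, rchk, kqow, lnhh, xlbb, orop, maaz}.
Vertex qqxn has 19 neighbors: tznq, xzbi, ukoh, mhfw, adtr, skvd, ydcp, ksvv, aftk, atxd, musf, rchk, lnhh, xcnz, xlbb, orop, jnsm, maaz, rlxa.
K_{7,7,3,3,2} (perfect); ϑ(G) = α(G) = max{7,7,3,3,2} = 7.
= 7.0000… (decimal).
7 ≤ 7 ≤ 7: collapsed.

7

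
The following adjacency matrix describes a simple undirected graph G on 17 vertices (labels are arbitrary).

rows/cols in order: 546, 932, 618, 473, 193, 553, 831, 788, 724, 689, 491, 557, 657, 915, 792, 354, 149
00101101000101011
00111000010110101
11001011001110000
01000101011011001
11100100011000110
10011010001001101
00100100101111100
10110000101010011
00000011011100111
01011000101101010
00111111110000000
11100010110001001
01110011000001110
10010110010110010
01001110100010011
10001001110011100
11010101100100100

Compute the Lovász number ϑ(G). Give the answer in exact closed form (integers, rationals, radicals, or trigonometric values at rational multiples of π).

deg(792) = 8; N(792) = {932, 193, 553, 831, 724, 657, 354, 149}.
N(557) = {546, 932, 618, 831, 724, 689, 915, 149}, |N(557)| = 8.
deg(473) = 8; N(473) = {932, 553, 788, 689, 491, 657, 915, 149}.
Vertex 915 has 8 neighbors: 546, 473, 553, 831, 689, 557, 657, 354.
Regular of degree 8 on 17 vertices: SR(17,8,3,4) — a Paley graph.
spec(A) ≈ [8.0, 1.56155, -2.56155] (distinct, 5 d.p.).
λ_max=8, λ_min=-sqrt(17)/2 - 1/2; ϑ = −17·λ_min/(λ_max−λ_min) = sqrt(17).
Numerically 4.1231.

sqrt(17)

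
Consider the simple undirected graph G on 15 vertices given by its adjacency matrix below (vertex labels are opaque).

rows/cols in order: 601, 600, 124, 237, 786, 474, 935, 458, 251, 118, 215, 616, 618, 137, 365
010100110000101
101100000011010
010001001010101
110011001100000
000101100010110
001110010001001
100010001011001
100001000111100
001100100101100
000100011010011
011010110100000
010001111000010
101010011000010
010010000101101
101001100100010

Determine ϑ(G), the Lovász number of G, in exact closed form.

N(616) = {600, 474, 935, 458, 251, 137}, |N(616)| = 6.
Vertex 600 has 6 neighbors: 601, 124, 237, 215, 616, 137.
deg(215) = 6; N(215) = {600, 124, 786, 935, 458, 118}.
Vertex 935 has 6 neighbors: 601, 786, 251, 215, 616, 365.
deg(v) = 6 for all v (|V|=15); Kneser K(6,2) on C(6,2)=15 vertices.
Distinct eigenvalues (to 3 d.p.): [6.0, 1.0, -3.0].
−15·(-3) / ((6)−(-3)) = 5 = ϑ(G).
ϑ(G) ≈ 5.0000000.

5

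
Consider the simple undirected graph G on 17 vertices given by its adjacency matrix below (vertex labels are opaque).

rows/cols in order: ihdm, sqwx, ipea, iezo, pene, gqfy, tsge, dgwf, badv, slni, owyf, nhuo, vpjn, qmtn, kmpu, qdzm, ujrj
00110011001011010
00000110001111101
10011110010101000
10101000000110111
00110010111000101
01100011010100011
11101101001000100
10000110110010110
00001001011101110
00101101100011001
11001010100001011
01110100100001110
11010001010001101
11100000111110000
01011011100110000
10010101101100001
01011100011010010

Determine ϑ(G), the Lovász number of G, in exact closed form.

deg(vpjn) = 8; N(vpjn) = {ihdm, sqwx, iezo, dgwf, slni, qmtn, kmpu, ujrj}.
deg(gqfy) = 8; N(gqfy) = {sqwx, ipea, tsge, dgwf, slni, nhuo, qdzm, ujrj}.
Vertex dgwf has 8 neighbors: ihdm, gqfy, tsge, badv, slni, vpjn, kmpu, qdzm.
N(pene) = {ipea, iezo, tsge, badv, slni, owyf, kmpu, ujrj}, |N(pene)| = 8.
17-vertex 8-regular graph: SR(17,8,3,4) — a Paley graph.
Distinct eigenvalues (to 5 d.p.): [8.0, 1.56155, -2.56155].
ϑ = −N·λ_min/(λ_max−λ_min) = −17·(-sqrt(17)/2 - 1/2)/(8−(-sqrt(17)/2 - 1/2)) = sqrt(17).
ϑ(G) ≈ 4.1231.

sqrt(17)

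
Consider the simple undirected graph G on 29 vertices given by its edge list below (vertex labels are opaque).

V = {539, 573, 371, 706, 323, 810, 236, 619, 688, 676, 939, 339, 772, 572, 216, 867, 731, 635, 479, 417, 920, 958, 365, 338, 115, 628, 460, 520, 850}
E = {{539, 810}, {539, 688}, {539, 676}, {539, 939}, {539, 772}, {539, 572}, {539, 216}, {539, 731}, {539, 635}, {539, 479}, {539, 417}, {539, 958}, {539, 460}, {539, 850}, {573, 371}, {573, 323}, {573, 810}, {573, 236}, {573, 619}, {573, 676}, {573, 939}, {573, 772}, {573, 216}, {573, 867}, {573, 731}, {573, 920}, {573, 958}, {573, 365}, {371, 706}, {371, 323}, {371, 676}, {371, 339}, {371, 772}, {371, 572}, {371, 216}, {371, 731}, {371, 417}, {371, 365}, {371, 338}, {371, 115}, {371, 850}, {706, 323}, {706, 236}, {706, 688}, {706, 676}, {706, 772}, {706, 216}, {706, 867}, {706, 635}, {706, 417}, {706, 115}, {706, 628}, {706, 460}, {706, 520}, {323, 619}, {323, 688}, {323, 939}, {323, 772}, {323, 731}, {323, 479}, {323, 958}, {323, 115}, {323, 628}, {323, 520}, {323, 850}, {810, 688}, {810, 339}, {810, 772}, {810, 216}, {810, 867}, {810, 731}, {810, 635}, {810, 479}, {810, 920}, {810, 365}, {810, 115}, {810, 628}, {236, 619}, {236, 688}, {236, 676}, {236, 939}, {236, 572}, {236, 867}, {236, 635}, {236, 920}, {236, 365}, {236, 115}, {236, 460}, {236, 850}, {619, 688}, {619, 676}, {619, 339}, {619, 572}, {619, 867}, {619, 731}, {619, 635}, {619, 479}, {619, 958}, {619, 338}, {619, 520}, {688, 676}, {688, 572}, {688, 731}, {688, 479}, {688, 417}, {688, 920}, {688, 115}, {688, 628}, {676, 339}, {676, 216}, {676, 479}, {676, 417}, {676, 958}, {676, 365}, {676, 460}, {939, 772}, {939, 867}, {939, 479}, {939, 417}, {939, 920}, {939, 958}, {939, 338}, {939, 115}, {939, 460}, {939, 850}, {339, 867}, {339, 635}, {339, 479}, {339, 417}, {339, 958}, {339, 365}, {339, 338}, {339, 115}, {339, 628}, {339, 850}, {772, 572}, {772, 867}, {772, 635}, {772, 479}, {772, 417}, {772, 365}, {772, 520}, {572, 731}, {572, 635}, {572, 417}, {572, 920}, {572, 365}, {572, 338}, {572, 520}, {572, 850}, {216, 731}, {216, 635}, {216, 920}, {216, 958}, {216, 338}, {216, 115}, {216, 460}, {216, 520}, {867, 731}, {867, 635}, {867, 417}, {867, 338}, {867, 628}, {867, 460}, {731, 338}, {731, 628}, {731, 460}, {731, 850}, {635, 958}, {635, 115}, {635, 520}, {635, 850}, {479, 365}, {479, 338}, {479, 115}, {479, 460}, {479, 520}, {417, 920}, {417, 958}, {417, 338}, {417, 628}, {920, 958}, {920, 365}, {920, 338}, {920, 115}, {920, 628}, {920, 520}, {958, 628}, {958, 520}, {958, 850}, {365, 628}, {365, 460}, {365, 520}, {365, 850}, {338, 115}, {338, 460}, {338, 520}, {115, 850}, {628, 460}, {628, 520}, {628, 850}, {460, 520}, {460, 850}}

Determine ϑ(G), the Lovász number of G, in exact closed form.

sqrt(29)

Vertex 850 has 14 neighbors: 539, 371, 323, 236, 939, 339, 572, 731, 635, 958, 365, 115, 628, 460.
Vertex 619 has 14 neighbors: 573, 323, 236, 688, 676, 339, 572, 867, 731, 635, 479, 958, 338, 520.
N(339) = {371, 810, 619, 676, 867, 635, 479, 417, 958, 365, 338, 115, 628, 850}, |N(339)| = 14.
Vertex 688 has 14 neighbors: 539, 706, 323, 810, 236, 619, 676, 572, 731, 479, 417, 920, 115, 628.
Regular of degree 14 on 29 vertices: Paley(29): SR with (k,λ,μ)=(14,6,7).
spec(A) ≈ [14.0, 2.19258, -3.19258] (distinct, 5 d.p.).
λ_max=14, λ_min=-sqrt(29)/2 - 1/2; ϑ = −29·λ_min/(λ_max−λ_min) = sqrt(29).
ϑ(G) ≈ 5.385165.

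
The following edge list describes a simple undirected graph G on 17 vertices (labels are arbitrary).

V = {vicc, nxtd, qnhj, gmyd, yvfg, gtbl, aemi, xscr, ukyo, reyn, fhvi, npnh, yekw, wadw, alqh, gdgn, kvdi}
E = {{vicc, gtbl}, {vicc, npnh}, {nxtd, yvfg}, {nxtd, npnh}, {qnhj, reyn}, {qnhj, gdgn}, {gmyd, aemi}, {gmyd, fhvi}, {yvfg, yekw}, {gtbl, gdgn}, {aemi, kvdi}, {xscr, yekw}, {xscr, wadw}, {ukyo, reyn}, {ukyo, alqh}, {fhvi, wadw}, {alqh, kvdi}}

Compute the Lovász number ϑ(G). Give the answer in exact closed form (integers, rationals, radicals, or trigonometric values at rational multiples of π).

Vertex wadw has 2 neighbors: xscr, fhvi.
deg(reyn) = 2; N(reyn) = {qnhj, ukyo}.
Vertex aemi has 2 neighbors: gmyd, kvdi.
deg(yekw) = 2; N(yekw) = {yvfg, xscr}.
Every vertex has degree 2 (N=17); connected 2-regular on 17 ⇒ C_{17}.
Distinct eigenvalues (to 5 d.p.): [2.0, 1.86494, 1.47802, 0.89148, 0.18454, -0.54733, -1.20527, -1.70043, -1.96595].
Lovász (edge-transitive): ϑ = −17·(-2*cos(pi/17))/((2)−(-2*cos(pi/17))) = 17*cos(pi/17)/(cos(pi/17) + 1).
≈ 8.42701431 (to 8 d.p.).
α=8, χ(Ḡ)=9; ϑ=17*cos(pi/17)/(cos(pi/17) + 1) lies between (both strict).

17*cos(pi/17)/(cos(pi/17) + 1)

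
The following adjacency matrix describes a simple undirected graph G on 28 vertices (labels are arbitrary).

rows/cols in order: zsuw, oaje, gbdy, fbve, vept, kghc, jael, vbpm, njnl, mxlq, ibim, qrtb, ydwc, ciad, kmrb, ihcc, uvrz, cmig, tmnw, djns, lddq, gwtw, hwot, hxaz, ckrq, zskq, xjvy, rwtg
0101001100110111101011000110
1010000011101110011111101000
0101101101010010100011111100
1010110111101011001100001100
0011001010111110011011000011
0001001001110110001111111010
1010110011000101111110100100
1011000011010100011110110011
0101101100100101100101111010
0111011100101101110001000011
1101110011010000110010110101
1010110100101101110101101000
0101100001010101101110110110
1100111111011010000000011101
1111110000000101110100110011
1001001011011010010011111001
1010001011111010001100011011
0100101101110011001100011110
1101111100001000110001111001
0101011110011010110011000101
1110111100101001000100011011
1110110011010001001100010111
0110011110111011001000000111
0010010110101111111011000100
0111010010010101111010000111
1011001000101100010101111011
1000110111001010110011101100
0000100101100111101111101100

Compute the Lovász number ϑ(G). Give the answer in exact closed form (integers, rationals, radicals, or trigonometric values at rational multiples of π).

7

deg(kghc) = 15; N(kghc) = {fbve, jael, mxlq, ibim, qrtb, ciad, kmrb, tmnw, djns, lddq, gwtw, hwot, hxaz, ckrq, xjvy}.
Vertex ibim has 15 neighbors: zsuw, oaje, fbve, vept, kghc, njnl, mxlq, qrtb, uvrz, cmig, lddq, hwot, hxaz, zskq, rwtg.
Vertex njnl has 15 neighbors: oaje, fbve, vept, jael, vbpm, ibim, ciad, ihcc, uvrz, djns, gwtw, hwot, hxaz, ckrq, xjvy.
N(rwtg) = {vept, vbpm, mxlq, ibim, ciad, kmrb, ihcc, uvrz, tmnw, djns, lddq, gwtw, hwot, ckrq, zskq}, |N(rwtg)| = 15.
15-regular, N=28; Kneser K(8,2) on C(8,2)=28 vertices.
Distinct eigenvalues (to 3 d.p.): [15.0, 1.0, -5.0].
Lovász: ϑ = −28(-5)/(15+-1*(-5)) = 7.
ϑ(G) ≈ 7.00000.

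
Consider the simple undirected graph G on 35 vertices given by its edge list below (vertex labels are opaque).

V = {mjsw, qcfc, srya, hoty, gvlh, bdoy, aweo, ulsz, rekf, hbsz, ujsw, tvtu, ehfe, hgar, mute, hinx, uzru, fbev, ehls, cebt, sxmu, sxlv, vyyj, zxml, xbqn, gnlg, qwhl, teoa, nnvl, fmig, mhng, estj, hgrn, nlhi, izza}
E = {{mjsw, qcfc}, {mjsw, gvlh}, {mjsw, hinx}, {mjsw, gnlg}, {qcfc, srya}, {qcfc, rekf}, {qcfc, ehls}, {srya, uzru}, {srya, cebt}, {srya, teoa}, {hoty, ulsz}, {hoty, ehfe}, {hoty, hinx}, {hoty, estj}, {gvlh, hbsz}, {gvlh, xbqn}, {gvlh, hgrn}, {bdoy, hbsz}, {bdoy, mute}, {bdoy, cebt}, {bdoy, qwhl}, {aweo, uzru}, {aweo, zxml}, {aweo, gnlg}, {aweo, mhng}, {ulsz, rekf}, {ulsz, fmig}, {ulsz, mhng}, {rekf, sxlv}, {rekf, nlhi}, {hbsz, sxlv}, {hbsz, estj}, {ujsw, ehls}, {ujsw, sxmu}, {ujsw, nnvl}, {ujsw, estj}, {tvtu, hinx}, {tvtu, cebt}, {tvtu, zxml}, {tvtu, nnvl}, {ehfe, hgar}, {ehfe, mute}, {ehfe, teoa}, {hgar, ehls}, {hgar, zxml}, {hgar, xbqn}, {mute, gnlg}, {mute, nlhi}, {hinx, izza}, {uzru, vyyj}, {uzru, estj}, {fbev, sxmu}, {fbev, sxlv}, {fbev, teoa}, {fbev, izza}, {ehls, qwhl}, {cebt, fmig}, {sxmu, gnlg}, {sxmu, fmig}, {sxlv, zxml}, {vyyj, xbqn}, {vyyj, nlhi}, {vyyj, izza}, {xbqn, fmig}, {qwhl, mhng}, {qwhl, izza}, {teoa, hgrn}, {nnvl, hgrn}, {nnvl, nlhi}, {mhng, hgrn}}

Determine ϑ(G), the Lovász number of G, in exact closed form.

15

deg(fmig) = 4; N(fmig) = {ulsz, cebt, sxmu, xbqn}.
Vertex aweo has 4 neighbors: uzru, zxml, gnlg, mhng.
deg(gnlg) = 4; N(gnlg) = {mjsw, aweo, mute, sxmu}.
deg(ulsz) = 4; N(ulsz) = {hoty, rekf, fmig, mhng}.
G on 35 vertices is 4-regular; Kneser-type, 3-subsets of [7].
Distinct eigenvalues (to 3 d.p.): [4.0, 2.0, -1.0, -3.0].
Lovász (edge-transitive): ϑ = −35·(-3)/((4)−(-3)) = 15.
ϑ(G) ≈ 15.00000.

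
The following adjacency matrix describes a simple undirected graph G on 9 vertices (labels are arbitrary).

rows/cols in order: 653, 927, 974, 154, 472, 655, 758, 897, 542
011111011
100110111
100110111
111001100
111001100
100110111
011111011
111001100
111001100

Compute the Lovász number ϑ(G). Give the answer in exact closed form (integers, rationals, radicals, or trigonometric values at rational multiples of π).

Vertex 974 has 6 neighbors: 653, 154, 472, 758, 897, 542.
N(154) = {653, 927, 974, 655, 758}, |N(154)| = 5.
deg(653) = 7; N(653) = {927, 974, 154, 472, 655, 897, 542}.
N(542) = {653, 927, 974, 655, 758}, |N(542)| = 5.
K_{4,3,2} (perfect); ϑ(G) = α(G) = max{4,3,2} = 4.
≈ 4.0000000 (to 7 d.p.).
Sandwich: α(G)=4 ≤ ϑ(G)=4 ≤ χ(Ḡ)=4 (collapsed).

4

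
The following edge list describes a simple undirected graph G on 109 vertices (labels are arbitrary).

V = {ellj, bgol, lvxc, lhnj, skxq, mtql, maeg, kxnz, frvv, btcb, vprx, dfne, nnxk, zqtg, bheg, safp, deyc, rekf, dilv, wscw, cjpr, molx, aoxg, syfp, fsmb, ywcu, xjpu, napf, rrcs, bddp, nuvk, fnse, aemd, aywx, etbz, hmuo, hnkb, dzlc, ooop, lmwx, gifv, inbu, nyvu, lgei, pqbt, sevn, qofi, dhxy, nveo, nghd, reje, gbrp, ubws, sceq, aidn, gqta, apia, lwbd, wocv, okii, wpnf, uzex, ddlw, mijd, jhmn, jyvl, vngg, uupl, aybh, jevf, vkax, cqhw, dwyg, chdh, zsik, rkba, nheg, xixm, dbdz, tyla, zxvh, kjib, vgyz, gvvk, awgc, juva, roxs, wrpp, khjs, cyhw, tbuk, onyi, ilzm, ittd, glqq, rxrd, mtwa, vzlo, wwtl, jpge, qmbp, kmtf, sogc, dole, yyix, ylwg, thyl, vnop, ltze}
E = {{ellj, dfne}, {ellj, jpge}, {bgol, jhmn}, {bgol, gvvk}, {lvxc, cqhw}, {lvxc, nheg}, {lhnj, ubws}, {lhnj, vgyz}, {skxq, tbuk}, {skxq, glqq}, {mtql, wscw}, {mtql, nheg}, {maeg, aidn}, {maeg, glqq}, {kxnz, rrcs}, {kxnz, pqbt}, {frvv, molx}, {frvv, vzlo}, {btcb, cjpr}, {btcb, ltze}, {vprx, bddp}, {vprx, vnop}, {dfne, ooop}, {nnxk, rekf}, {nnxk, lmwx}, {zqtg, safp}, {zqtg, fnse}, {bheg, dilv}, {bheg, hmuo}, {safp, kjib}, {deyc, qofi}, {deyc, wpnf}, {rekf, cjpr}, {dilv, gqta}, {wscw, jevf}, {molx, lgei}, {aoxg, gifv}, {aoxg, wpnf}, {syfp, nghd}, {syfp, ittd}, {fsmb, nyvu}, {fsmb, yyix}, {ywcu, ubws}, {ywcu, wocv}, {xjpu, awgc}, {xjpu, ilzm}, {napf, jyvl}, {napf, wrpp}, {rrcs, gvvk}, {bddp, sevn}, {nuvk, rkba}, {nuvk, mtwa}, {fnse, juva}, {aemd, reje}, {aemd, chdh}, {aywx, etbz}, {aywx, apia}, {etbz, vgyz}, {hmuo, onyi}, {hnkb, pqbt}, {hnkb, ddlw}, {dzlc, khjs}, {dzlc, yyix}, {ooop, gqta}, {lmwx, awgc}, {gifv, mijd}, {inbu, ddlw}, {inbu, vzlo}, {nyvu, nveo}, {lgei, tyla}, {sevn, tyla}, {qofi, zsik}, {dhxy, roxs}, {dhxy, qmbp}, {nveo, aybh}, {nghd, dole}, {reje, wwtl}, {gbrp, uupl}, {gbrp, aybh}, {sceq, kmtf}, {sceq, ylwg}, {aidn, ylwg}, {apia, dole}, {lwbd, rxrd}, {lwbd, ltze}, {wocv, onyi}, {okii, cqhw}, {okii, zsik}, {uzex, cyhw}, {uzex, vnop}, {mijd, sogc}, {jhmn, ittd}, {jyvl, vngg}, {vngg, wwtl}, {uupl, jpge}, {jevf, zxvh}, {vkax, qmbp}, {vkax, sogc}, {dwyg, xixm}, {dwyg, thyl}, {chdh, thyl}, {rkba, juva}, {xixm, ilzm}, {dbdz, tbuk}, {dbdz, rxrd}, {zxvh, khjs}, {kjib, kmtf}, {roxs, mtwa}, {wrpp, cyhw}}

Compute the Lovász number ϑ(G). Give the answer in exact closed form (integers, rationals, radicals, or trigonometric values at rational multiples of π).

deg(tbuk) = 2; N(tbuk) = {skxq, dbdz}.
Vertex xjpu has 2 neighbors: awgc, ilzm.
N(cqhw) = {lvxc, okii}, |N(cqhw)| = 2.
deg(etbz) = 2; N(etbz) = {aywx, vgyz}.
2-regular, N=109; this is C_{109}, the 109-cycle.
A has 55 distinct eigenvalues ≈ [2.0, 1.9967, 1.9867, 1.9702, 1.9471, 1.9175, 1.8816, 1.8394, 1.7911, 1.7368, 1.6768, 1.6112, 1.5403, 1.4642, 1.3833, 1.2978, 1.208, 1.1141, 1.0166, 0.9157, 0.8117, 0.7051, 0.5961, 0.4851, 0.3725, 0.2587, 0.144, 0.0288, -0.0864, -0.2014, -0.3157, -0.429, -0.5408, -0.6508, -0.7587, -0.8641, -0.9665, -1.0658, -1.1615, -1.2534, -1.3411, -1.4244, -1.5029, -1.5764, -1.6447, -1.7075, -1.7647, -1.816, -1.8612, -1.9003, -1.9331, -1.9594, -1.9793, -1.9925, -1.9992].
With N=109: ϑ(G) = 109·(-(-1)*2*cos(pi/109))/(2−(-2*cos(pi/109))) = 109*cos(pi/109)/(cos(pi/109) + 1).
Numerically 54.4886801.
Lovász sandwich 54 ≤ 109*cos(pi/109)/(cos(pi/109) + 1) ≤ 55: both strict.

109*cos(pi/109)/(cos(pi/109) + 1)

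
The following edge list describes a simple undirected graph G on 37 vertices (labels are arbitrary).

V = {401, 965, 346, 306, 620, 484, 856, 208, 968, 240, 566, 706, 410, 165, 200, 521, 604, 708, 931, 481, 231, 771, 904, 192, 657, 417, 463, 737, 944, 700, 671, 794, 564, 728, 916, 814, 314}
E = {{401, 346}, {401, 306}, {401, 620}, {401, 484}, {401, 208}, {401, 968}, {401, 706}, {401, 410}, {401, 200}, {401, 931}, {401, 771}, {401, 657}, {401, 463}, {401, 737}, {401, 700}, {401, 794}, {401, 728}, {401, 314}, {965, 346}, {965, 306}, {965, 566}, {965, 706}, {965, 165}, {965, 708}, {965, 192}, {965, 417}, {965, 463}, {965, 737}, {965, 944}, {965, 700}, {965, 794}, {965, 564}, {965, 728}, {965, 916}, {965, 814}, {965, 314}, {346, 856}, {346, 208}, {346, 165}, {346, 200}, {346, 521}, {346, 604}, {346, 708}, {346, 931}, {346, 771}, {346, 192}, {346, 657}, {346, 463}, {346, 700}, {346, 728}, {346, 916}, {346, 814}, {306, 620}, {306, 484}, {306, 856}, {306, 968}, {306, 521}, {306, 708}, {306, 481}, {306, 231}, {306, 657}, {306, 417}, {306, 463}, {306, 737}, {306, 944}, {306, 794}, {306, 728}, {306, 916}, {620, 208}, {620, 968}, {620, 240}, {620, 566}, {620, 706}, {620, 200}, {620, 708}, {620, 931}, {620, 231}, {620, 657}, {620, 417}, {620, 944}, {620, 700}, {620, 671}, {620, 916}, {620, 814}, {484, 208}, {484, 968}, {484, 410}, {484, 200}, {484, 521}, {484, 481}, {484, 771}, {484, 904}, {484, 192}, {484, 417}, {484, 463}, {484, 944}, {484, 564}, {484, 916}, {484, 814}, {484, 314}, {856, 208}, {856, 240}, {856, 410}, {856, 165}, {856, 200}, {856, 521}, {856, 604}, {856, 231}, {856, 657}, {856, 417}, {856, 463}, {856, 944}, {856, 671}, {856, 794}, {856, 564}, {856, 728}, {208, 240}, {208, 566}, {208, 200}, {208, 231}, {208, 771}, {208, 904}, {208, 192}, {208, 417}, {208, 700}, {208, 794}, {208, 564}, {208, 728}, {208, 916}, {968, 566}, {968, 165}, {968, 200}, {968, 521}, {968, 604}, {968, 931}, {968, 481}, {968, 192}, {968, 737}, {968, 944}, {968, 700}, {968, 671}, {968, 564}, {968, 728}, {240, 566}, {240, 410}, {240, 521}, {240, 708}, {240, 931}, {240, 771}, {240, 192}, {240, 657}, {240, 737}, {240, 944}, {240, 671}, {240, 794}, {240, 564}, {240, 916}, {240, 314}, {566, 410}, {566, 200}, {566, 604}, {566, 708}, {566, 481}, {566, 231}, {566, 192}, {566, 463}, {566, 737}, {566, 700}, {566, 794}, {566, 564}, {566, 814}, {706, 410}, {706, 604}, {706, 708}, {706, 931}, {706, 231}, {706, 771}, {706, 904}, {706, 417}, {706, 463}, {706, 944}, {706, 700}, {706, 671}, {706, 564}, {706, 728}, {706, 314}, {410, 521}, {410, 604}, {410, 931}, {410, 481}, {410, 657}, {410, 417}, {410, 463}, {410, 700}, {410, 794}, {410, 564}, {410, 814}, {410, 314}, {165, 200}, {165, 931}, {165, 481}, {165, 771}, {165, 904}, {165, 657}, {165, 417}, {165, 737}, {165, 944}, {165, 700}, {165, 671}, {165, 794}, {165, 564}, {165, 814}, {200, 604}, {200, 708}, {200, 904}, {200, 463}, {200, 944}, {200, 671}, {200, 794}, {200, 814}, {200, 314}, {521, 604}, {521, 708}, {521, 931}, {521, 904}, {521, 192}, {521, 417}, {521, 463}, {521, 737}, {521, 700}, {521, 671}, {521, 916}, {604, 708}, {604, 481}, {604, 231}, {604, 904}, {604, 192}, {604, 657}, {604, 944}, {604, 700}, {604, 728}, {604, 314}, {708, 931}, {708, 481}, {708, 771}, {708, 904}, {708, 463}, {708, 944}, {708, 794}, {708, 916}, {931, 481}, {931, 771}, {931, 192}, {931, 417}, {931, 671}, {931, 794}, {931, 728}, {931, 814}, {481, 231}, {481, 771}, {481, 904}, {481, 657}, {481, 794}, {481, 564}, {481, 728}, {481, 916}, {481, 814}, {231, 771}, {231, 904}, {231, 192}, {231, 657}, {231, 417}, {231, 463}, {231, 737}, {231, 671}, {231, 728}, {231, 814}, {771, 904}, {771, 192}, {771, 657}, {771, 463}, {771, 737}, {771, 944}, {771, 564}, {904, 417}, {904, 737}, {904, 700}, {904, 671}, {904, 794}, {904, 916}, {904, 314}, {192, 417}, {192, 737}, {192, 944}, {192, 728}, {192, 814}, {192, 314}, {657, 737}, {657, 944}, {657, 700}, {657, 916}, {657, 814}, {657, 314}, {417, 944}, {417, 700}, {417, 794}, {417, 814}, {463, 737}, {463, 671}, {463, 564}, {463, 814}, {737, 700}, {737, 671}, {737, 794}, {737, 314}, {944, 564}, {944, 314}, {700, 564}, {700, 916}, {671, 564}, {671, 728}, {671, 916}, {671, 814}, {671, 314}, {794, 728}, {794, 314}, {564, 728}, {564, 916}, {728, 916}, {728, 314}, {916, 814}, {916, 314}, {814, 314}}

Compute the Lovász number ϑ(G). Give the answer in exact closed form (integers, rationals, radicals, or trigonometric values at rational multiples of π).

sqrt(37)

Vertex 240 has 18 neighbors: 620, 856, 208, 566, 410, 521, 708, 931, 771, 192, 657, 737, 944, 671, 794, 564, 916, 314.
deg(604) = 18; N(604) = {346, 856, 968, 566, 706, 410, 200, 521, 708, 481, 231, 904, 192, 657, 944, 700, 728, 314}.
deg(700) = 18; N(700) = {401, 965, 346, 620, 208, 968, 566, 706, 410, 165, 521, 604, 904, 657, 417, 737, 564, 916}.
deg(192) = 18; N(192) = {965, 346, 484, 208, 968, 240, 566, 521, 604, 931, 231, 771, 417, 737, 944, 728, 814, 314}.
deg(v) = 18 for all v (|V|=37); Paley(37): SR with (k,λ,μ)=(18,8,9).
The 3 distinct eigenvalues: [18.0, 2.541381, -3.541381].
λ_max=18, λ_min=-sqrt(37)/2 - 1/2; ϑ = −37·λ_min/(λ_max−λ_min) = sqrt(37).
ϑ(G) ≈ 6.082762530.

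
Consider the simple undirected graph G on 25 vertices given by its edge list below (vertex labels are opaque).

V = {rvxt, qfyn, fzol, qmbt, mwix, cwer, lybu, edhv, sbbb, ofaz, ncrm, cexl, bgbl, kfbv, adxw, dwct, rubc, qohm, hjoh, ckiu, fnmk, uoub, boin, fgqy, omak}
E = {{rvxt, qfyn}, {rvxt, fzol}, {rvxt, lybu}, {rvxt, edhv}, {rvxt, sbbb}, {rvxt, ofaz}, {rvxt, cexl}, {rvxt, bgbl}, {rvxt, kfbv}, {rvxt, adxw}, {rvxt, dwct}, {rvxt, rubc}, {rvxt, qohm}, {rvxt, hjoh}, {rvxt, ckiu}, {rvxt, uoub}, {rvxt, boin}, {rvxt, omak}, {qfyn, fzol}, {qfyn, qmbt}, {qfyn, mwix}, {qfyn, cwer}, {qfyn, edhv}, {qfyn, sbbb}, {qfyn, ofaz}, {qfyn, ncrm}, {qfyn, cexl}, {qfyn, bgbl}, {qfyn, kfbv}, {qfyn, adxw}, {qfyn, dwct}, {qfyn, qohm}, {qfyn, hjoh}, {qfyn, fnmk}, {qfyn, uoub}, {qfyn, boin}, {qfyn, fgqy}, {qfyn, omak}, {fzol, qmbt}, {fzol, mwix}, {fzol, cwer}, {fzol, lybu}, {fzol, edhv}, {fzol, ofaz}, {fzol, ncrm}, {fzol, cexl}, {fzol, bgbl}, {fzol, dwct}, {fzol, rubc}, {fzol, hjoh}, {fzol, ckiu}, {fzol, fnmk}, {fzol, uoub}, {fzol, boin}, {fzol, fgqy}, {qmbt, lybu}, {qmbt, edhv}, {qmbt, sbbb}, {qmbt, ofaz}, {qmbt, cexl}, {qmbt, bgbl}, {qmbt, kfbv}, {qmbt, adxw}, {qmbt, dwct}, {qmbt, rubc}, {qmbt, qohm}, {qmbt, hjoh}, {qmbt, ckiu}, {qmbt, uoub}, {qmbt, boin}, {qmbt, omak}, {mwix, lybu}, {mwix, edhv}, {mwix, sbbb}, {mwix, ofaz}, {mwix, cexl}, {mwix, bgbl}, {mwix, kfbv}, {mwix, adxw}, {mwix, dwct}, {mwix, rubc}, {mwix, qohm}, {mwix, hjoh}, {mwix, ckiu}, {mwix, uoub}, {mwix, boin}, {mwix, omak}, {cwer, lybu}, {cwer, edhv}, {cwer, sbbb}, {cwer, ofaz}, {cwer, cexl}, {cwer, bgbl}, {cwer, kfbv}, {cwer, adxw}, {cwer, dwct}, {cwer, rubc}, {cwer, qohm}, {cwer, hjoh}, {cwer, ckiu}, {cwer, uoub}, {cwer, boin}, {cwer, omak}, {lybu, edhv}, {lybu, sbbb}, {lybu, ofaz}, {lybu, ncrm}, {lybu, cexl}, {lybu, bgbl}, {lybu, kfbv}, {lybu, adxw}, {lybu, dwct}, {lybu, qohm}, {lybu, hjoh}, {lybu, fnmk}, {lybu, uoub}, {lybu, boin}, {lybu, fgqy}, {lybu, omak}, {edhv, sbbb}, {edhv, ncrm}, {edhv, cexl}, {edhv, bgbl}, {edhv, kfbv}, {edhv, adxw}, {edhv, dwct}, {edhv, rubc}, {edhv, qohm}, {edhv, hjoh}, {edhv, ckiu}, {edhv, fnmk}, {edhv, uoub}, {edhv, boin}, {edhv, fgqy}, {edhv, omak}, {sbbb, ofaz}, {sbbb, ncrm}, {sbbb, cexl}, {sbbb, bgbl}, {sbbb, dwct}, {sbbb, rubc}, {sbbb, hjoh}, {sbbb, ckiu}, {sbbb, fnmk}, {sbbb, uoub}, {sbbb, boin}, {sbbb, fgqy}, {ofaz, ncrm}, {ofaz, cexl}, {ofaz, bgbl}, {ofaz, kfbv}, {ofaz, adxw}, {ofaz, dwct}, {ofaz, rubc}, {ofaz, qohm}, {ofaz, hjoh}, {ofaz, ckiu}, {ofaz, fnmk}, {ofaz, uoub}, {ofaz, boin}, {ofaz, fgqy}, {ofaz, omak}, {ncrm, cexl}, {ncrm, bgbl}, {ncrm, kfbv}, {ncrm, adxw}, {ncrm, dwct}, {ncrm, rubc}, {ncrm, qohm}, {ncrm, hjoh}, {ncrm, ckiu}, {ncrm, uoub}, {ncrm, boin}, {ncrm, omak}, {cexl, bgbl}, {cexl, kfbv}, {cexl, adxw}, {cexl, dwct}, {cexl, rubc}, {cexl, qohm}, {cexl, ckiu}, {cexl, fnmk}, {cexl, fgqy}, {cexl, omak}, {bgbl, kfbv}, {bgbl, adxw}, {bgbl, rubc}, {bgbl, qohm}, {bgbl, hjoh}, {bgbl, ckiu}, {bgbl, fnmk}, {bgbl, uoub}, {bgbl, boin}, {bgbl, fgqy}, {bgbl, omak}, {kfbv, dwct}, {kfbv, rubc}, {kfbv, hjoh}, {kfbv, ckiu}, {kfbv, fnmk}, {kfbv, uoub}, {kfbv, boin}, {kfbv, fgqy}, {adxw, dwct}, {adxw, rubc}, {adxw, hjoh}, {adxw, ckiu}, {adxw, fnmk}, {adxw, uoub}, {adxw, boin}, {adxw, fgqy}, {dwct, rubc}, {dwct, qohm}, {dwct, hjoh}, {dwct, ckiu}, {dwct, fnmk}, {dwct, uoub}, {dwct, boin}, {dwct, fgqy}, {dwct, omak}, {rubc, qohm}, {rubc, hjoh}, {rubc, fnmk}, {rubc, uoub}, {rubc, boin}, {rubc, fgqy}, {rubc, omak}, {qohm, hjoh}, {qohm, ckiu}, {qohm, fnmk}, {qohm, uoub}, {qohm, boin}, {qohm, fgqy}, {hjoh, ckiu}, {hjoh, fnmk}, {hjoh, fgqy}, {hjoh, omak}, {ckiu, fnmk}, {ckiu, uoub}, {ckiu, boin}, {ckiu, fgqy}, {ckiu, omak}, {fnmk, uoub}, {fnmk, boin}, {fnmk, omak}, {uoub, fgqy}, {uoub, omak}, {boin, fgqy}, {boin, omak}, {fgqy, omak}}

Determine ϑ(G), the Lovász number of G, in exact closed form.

7

Vertex fnmk has 18 neighbors: qfyn, fzol, lybu, edhv, sbbb, ofaz, cexl, bgbl, kfbv, adxw, dwct, rubc, qohm, hjoh, ckiu, uoub, boin, omak.
N(sbbb) = {rvxt, qfyn, qmbt, mwix, cwer, lybu, edhv, ofaz, ncrm, cexl, bgbl, dwct, rubc, hjoh, ckiu, fnmk, uoub, boin, fgqy}, |N(sbbb)| = 19.
deg(kfbv) = 19; N(kfbv) = {rvxt, qfyn, qmbt, mwix, cwer, lybu, edhv, ofaz, ncrm, cexl, bgbl, dwct, rubc, hjoh, ckiu, fnmk, uoub, boin, fgqy}.
Vertex bgbl has 23 neighbors: rvxt, qfyn, fzol, qmbt, mwix, cwer, lybu, edhv, sbbb, ofaz, ncrm, cexl, kfbv, adxw, rubc, qohm, hjoh, ckiu, fnmk, uoub, boin, fgqy, omak.
Complete 6-partite, parts [7, 6, 4, 4, 2, 2]: perfect, ϑ = α = 7.
Numerically 7.0000.
Sandwich: α(G)=7 ≤ ϑ(G)=7 ≤ χ(Ḡ)=7 (collapsed).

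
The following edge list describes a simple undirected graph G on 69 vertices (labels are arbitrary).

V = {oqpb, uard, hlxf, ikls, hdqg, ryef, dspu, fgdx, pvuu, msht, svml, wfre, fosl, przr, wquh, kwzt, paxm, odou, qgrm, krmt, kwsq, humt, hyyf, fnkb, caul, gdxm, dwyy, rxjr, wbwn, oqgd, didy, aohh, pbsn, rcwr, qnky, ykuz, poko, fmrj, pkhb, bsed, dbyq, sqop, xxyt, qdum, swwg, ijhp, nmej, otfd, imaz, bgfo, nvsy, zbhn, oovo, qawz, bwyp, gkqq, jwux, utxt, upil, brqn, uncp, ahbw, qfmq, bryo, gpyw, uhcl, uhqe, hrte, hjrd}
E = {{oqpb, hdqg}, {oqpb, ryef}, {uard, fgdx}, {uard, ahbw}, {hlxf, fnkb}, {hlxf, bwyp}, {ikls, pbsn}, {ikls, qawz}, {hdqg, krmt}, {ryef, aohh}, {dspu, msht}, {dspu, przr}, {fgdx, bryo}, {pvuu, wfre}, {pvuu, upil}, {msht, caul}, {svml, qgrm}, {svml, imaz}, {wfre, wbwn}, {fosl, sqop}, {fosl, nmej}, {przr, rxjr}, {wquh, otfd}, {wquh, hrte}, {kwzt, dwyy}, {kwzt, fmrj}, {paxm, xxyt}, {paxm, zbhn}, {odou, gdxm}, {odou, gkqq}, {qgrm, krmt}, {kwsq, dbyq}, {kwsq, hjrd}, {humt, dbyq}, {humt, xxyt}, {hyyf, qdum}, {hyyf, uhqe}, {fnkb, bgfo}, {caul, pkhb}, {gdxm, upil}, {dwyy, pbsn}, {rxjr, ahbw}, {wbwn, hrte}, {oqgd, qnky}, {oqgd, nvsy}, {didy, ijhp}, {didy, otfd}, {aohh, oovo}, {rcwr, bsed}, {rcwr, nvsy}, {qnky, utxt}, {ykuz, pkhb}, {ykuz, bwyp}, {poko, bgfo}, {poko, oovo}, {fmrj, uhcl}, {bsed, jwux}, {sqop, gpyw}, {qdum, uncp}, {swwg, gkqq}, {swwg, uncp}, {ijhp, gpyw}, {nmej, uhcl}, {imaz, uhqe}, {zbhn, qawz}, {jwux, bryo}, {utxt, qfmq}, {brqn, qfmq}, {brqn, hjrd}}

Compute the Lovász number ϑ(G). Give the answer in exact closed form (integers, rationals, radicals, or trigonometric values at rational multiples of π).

69*cos(pi/69)/(cos(pi/69) + 1)

Vertex uhcl has 2 neighbors: fmrj, nmej.
Vertex otfd has 2 neighbors: wquh, didy.
deg(bgfo) = 2; N(bgfo) = {fnkb, poko}.
deg(pkhb) = 2; N(pkhb) = {caul, ykuz}.
deg(v) = 2 for all v (|V|=69); connected 2-regular on 69 ⇒ C_{69}.
A has 35 distinct eigenvalues ≈ [2.0, 1.9917, 1.9669, 1.9258, 1.8688, 1.7963, 1.7088, 1.6073, 1.4924, 1.3651, 1.2265, 1.0778, 0.9201, 0.7548, 0.5833, 0.4069, 0.2272, 0.0455, -0.1365, -0.3174, -0.4956, -0.6698, -0.8384, -1.0, -1.1534, -1.2972, -1.4302, -1.5514, -1.6598, -1.7544, -1.8344, -1.8993, -1.9484, -1.9814, -1.9979].
−69·(-2*cos(pi/69)) / ((2)−(-2*cos(pi/69))) = 69*cos(pi/69)/(cos(pi/69) + 1) = ϑ(G).
ϑ(G) ≈ 34.48211410.
α=34, χ(Ḡ)=35; ϑ=69*cos(pi/69)/(cos(pi/69) + 1) lies between (both strict).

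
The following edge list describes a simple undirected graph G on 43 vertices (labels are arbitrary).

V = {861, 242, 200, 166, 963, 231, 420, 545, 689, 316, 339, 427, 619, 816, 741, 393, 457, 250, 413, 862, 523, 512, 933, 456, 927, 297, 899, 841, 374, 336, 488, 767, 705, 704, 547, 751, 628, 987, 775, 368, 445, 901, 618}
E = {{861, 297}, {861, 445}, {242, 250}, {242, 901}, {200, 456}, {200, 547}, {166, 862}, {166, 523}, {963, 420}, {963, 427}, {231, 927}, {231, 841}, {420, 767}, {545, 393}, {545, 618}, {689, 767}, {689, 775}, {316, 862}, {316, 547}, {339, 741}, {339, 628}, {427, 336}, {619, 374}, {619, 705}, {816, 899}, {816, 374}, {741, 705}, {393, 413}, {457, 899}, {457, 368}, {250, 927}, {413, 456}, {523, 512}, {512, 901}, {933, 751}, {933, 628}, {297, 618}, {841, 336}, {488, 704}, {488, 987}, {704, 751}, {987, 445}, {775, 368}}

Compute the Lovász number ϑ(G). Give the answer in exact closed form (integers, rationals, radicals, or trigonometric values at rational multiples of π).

43*cos(pi/43)/(cos(pi/43) + 1)

deg(618) = 2; N(618) = {545, 297}.
Vertex 628 has 2 neighbors: 339, 933.
Vertex 166 has 2 neighbors: 862, 523.
N(427) = {963, 336}, |N(427)| = 2.
2-regular, N=43; a single 43-cycle (edge-transitive).
spec(A) ≈ [2.0, 1.979, 1.915, 1.811, 1.668, 1.49, 1.279, 1.042, 0.782, 0.506, 0.219, -0.073, -0.363, -0.646, -0.914, -1.164, -1.388, -1.583, -1.744, -1.868, -1.952, -1.995] (distinct, 3 d.p.).
Lovász (edge-transitive): ϑ = −43·(-2*cos(pi/43))/((2)−(-2*cos(pi/43))) = 43*cos(pi/43)/(cos(pi/43) + 1).
= 21.47128375… (decimal).
Lovász sandwich 21 ≤ 43*cos(pi/43)/(cos(pi/43) + 1) ≤ 22: both strict.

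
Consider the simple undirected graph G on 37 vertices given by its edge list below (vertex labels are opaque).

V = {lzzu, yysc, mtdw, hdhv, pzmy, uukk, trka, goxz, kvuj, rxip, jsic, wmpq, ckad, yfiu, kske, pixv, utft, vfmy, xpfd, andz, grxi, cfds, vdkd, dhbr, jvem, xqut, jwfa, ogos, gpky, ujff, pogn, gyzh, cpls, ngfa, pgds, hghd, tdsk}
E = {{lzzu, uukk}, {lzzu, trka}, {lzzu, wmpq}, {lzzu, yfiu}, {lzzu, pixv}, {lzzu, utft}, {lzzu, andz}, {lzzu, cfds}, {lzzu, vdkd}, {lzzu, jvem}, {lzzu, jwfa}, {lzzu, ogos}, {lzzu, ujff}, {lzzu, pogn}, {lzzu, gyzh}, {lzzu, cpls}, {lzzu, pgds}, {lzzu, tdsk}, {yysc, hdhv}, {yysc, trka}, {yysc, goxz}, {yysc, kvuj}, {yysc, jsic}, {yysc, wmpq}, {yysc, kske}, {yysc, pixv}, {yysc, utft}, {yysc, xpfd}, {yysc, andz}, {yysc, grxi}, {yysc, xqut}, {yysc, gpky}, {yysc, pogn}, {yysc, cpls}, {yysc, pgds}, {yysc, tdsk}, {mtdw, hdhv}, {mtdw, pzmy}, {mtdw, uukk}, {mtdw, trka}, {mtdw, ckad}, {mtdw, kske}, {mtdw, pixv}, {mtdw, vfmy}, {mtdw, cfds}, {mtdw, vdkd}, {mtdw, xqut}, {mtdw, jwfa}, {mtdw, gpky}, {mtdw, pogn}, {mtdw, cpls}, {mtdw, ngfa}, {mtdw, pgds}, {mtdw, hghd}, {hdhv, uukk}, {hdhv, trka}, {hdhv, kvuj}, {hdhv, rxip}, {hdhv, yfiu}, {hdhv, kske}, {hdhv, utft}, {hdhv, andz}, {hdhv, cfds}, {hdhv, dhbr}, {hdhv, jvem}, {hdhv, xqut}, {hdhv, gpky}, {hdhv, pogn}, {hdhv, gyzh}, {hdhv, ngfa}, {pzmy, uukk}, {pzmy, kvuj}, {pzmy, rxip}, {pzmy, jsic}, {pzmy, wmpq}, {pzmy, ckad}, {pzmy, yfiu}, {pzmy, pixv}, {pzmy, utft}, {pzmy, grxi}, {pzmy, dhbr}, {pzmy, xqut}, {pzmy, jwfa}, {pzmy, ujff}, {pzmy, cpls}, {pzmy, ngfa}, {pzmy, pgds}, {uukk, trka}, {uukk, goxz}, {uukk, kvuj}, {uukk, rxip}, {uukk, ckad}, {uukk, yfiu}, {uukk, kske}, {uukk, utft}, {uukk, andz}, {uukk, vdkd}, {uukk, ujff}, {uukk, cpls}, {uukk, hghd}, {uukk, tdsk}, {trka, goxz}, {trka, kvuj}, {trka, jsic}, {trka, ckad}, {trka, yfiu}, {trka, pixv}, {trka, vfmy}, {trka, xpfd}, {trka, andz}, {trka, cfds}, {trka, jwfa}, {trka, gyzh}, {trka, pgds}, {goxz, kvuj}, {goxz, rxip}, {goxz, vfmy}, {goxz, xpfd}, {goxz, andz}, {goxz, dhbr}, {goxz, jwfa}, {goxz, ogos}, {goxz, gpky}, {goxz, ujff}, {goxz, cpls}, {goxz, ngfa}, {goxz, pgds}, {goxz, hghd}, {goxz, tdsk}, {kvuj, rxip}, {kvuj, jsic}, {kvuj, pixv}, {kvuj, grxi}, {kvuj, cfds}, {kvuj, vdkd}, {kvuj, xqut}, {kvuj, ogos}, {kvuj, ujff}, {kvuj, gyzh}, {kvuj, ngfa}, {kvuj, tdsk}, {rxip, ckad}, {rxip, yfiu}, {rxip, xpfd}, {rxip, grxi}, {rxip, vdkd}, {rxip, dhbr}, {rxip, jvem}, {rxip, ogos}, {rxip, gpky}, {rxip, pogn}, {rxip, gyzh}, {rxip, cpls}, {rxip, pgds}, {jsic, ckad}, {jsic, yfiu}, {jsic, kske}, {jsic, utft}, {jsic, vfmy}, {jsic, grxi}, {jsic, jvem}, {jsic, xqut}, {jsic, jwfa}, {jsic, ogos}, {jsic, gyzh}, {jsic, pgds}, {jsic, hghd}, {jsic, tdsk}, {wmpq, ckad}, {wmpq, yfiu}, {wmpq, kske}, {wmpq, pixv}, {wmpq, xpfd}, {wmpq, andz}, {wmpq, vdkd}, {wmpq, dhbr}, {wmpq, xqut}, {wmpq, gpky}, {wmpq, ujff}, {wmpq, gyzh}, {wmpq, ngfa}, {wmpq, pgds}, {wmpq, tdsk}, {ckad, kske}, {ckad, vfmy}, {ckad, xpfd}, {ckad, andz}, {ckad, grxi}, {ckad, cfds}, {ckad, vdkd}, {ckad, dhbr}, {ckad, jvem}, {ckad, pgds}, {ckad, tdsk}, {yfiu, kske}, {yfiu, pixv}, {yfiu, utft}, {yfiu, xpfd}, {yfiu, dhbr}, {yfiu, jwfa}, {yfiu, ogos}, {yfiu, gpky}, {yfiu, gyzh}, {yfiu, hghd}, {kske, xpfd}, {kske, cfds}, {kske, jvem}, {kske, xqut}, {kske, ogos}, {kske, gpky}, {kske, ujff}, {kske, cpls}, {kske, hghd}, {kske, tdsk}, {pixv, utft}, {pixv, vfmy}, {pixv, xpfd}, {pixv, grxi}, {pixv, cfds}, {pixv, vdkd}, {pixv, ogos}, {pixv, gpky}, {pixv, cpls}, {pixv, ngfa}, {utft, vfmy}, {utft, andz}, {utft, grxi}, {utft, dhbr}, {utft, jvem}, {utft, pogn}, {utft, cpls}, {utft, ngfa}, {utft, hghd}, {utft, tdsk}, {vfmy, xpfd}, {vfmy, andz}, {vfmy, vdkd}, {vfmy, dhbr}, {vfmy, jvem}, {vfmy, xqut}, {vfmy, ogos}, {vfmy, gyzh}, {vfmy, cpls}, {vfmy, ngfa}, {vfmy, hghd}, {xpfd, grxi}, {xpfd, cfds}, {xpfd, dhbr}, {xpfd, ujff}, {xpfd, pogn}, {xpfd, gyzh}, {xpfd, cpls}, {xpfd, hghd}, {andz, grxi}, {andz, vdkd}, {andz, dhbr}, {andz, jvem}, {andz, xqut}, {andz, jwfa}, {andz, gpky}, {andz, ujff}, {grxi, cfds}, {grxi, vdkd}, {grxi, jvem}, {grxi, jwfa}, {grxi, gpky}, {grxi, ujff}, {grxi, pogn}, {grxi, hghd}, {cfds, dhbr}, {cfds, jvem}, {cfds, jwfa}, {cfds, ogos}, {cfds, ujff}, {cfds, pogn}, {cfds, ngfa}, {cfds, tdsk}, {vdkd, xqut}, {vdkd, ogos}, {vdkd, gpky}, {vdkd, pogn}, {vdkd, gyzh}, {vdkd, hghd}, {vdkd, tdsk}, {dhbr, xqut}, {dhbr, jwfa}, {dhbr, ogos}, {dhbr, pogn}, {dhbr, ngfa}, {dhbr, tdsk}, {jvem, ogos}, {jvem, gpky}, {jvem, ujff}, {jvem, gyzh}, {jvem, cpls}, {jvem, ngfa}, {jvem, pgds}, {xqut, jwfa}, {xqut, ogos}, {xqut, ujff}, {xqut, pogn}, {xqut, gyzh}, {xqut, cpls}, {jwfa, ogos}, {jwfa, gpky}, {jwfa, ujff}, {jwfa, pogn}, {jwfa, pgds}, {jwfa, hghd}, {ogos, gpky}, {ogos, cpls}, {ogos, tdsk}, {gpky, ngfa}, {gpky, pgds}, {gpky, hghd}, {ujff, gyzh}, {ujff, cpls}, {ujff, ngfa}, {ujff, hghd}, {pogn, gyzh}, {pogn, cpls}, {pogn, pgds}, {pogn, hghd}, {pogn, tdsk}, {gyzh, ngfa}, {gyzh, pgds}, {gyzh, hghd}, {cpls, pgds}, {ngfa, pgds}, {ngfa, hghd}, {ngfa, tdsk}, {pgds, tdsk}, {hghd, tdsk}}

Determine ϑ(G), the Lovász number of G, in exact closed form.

Vertex vfmy has 18 neighbors: mtdw, trka, goxz, jsic, ckad, pixv, utft, xpfd, andz, vdkd, dhbr, jvem, xqut, ogos, gyzh, cpls, ngfa, hghd.
Vertex uukk has 18 neighbors: lzzu, mtdw, hdhv, pzmy, trka, goxz, kvuj, rxip, ckad, yfiu, kske, utft, andz, vdkd, ujff, cpls, hghd, tdsk.
Vertex dhbr has 18 neighbors: hdhv, pzmy, goxz, rxip, wmpq, ckad, yfiu, utft, vfmy, xpfd, andz, cfds, xqut, jwfa, ogos, pogn, ngfa, tdsk.
N(pzmy) = {mtdw, uukk, kvuj, rxip, jsic, wmpq, ckad, yfiu, pixv, utft, grxi, dhbr, xqut, jwfa, ujff, cpls, ngfa, pgds}, |N(pzmy)| = 18.
18-regular, N=37; strongly regular (37,18,8,9).
spec(A) ≈ [18.0, 2.541, -3.541] (distinct, 3 d.p.).
λ_max=18, λ_min=-sqrt(37)/2 - 1/2; ϑ = −37·λ_min/(λ_max−λ_min) = sqrt(37).
ϑ(G) ≈ 6.08276.

sqrt(37)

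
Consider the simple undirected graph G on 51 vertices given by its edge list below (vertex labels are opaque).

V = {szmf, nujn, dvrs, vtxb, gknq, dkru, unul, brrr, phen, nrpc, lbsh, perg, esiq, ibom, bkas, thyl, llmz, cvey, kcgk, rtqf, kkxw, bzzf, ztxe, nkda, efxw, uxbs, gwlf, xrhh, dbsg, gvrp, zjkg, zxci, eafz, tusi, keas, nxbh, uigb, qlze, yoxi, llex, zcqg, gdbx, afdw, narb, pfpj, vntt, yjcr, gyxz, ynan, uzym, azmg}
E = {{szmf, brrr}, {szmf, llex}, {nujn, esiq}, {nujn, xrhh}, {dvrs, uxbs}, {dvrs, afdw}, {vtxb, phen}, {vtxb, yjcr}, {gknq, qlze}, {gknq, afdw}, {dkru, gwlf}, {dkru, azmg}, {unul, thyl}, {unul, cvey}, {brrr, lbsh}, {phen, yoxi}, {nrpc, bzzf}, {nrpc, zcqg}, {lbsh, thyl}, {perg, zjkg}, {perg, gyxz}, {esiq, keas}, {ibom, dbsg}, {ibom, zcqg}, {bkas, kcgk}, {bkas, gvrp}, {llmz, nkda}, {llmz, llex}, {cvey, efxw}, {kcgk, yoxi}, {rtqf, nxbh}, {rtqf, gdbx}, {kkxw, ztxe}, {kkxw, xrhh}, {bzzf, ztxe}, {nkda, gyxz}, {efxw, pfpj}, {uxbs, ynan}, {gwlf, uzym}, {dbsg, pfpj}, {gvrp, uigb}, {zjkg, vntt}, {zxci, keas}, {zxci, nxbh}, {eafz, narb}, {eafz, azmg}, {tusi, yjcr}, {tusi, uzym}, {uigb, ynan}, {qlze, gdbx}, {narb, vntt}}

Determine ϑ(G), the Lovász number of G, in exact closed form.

deg(vtxb) = 2; N(vtxb) = {phen, yjcr}.
N(qlze) = {gknq, gdbx}, |N(qlze)| = 2.
N(uxbs) = {dvrs, ynan}, |N(uxbs)| = 2.
deg(vntt) = 2; N(vntt) = {zjkg, narb}.
51-vertex 2-regular graph: this is C_{51}, the 51-cycle.
spec(A) ≈ [2.0, 1.9848, 1.9396, 1.8649, 1.762, 1.6324, 1.478, 1.3012, 1.1047, 0.8915, 0.6647, 0.4279, 0.1845, -0.0616, -0.3068, -0.5473, -0.7796, -1.0, -1.2053, -1.3923, -1.5582, -1.7004, -1.8169, -1.9059, -1.9659, -1.9962] (distinct, 4 d.p.).
Lovász: ϑ = −51(-2*cos(pi/51))/(2+-(-1)*2*cos(pi/51)) = 51*cos(pi/51)/(cos(pi/51) + 1).
≈ 25.475794486 (to 9 d.p.).
Sandwich: α(G)=25 ≤ ϑ(G)=51*cos(pi/51)/(cos(pi/51) + 1) ≤ χ(Ḡ)=26 (both strict).

51*cos(pi/51)/(cos(pi/51) + 1)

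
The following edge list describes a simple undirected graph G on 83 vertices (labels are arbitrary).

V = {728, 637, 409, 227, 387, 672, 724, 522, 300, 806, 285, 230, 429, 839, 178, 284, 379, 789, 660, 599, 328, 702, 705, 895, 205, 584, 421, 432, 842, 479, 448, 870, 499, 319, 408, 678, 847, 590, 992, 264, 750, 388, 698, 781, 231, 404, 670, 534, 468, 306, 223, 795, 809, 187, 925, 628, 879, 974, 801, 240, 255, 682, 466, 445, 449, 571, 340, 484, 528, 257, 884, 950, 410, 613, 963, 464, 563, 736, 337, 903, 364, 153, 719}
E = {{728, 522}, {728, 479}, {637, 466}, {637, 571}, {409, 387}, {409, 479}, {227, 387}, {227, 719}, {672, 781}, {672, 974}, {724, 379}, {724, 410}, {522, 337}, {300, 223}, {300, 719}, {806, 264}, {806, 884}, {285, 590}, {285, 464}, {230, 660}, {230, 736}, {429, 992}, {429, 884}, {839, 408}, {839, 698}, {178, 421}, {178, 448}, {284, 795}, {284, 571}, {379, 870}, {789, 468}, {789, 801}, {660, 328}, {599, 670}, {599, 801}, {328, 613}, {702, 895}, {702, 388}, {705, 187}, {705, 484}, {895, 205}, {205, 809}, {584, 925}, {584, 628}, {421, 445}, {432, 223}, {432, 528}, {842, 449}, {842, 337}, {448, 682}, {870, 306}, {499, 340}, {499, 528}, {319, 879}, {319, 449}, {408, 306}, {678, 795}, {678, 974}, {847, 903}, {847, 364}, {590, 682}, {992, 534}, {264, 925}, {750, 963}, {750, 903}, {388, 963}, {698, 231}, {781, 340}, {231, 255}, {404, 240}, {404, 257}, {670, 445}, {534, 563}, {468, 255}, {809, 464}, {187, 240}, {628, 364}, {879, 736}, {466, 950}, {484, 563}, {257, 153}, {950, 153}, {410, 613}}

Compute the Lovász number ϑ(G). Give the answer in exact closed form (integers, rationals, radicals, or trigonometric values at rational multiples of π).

N(534) = {992, 563}, |N(534)| = 2.
Vertex 584 has 2 neighbors: 925, 628.
N(702) = {895, 388}, |N(702)| = 2.
N(468) = {789, 255}, |N(468)| = 2.
G on 83 vertices is 2-regular; a single 83-cycle (edge-transitive).
The 42 distinct eigenvalues: [2.0, 1.99427, 1.97712, 1.94865, 1.90901, 1.85844, 1.79722, 1.72571, 1.64431, 1.5535, 1.45378, 1.34575, 1.23, 1.1072, 0.97807, 0.84333, 0.70376, 0.56016, 0.41335, 0.26418, 0.11349, -0.03785, -0.18897, -0.33901, -0.48711, -0.63242, -0.7741, -0.91135, -1.04338, -1.16944, -1.28879, -1.40077, -1.50472, -1.60005, -1.68622, -1.76273, -1.82914, -1.88507, -1.93021, -1.96429, -1.98712, -1.99857].
Lovász: ϑ = −83(-2*cos(pi/83))/(2+-(-1)*2*cos(pi/83)) = 83*cos(pi/83)/(cos(pi/83) + 1).
Numerically 41.4851326.
α=41, χ(Ḡ)=42; ϑ=83*cos(pi/83)/(cos(pi/83) + 1) lies between (both strict).

83*cos(pi/83)/(cos(pi/83) + 1)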